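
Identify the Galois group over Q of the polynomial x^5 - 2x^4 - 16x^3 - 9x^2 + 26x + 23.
C_5 (also written C5)

The polynomial f is an irreducible quintic over Q, so G = Gal(f/Q) is a transitive subgroup of S_5: one of C_5 (5T1, order 5), D_5 (5T2, order 10), F_20 (5T3, order 20), A_5 (5T4, order 60) or S_5 (5T5, order 120). The discriminant of f is 7745089 = 2783^2, a perfect square, so G is contained in A_5. The transitive groups of degree 5 contained in A_5 are: C_5 (5T1, order 5), D_5 (5T2, order 10), A_5 (5T4, order 60). By Dedekind's theorem, for a prime p not dividing disc(f) the degrees of the irreducible factors of f mod p form the cycle type of an element of G. Factoring f modulo the 14 such primes p <= 53 (skipping 11, 23, which divide the discriminant), each new pattern first appears at: mod 2: f = (x^5 + x^2 + 1), pattern 5; mod 43: f = (x + 9)(x + 20)(x + 31)(x + 32)(x + 35), pattern 1+1+1+1+1. No other pattern occurs in this range, so the set of observed cycle types is {5, 1+1+1+1+1}. The candidates containing elements of all these cycle types are C_5 (5T1) of order 5, D_5 (5T2) of order 10, A_5 (5T4) of order 60; the others are excluded. The observed types are precisely the cycle types that occur in C_5 (5T1). Each of the other remaining candidates has further cycle types, and by the Chebotarev density theorem the matching factorization patterns would occur for a proportion of primes equal to their share of the group: D_5 (5T2) additionally contains elements of type 2+2+1 (5 of its 10 elements, about 50% of primes); A_5 (5T4) additionally contains elements of type 3+1+1, 2+2+1 (35 of its 60 elements, about 58% of primes). None of the 14 primes tested shows any such pattern (for each of these groups the chance of that is below 10^-4), which rules them out. Hence G = C_5 (5T1), of order 5.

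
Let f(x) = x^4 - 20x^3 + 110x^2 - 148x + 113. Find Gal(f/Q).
D_4 (also written D4)

The polynomial is an irreducible quartic over Q and its discriminant is -1377894400, which is not a perfect square, so the Galois group is not contained in A_4. The resolvent cubic y^3 - 110*y^2 + 2508*y - 17384 has exactly one rational root, so the Galois group is C_4 or D_4. The quartic remains irreducible over Q(sqrt(disc)), so the group is D_4.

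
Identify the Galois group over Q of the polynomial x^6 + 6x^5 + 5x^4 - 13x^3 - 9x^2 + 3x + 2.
6T12: PSL(2,5)

The polynomial f is an irreducible sextic over Q, so G = Gal(f/Q) is one of the 16 transitive subgroups 6T1, ..., 6T16 of S_6. The discriminant of f is 30991489 = 5567^2, a perfect square, so G is contained in A_6. The transitive groups of degree 6 contained in A_6 are: A_4 (6T4, order 12), S_4 (6T7, order 24), (C_3 x C_3) : C_4 (6T10, order 36), PSL(2,5) (6T12, order 60), A_6 (6T15, order 360). By Dedekind's theorem, for a prime p not dividing disc(f) the degrees of the irreducible factors of f mod p form the cycle type of an element of G. Factoring f modulo the 21 such primes p <= 79 (skipping 19, which divides the discriminant), each new pattern first appears at: mod 2: f = (x)(x^5 + x^3 + x^2 + x + 1), pattern 5+1; mod 7: f = (x^3 + x^2 + 3x + 1)(x^3 + 5x^2 + 4x + 2), pattern 3+3; mod 61: f = (x + 3)(x + 25)(x^2 + 48x + 25)(x^2 + 52x + 38), pattern 2+2+1+1. No other pattern occurs in this range, so the set of observed cycle types is {5+1, 3+3, 2+2+1+1}. The candidates containing elements of all these cycle types are PSL(2,5) (6T12) of order 60, A_6 (6T15) of order 360; the others are excluded. The observed types are precisely the cycle types that occur in PSL(2,5) (6T12) (apart from the identity). Each of the other remaining candidates has further cycle types, and by the Chebotarev density theorem the matching factorization patterns would occur for a proportion of primes equal to their share of the group: A_6 (6T15) additionally contains elements of type 4+2, 3+1+1+1 (130 of its 360 elements, about 36% of primes). None of the 21 primes tested shows any such pattern (for each of these groups the chance of that is below 10^-4), which rules them out. Hence G = PSL(2,5) (6T12), of order 60.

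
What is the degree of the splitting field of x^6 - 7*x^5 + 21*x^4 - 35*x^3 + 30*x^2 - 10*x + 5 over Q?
The degree of the splitting field over Q equals the order of the Galois group, so first determine the group. The polynomial f is an irreducible sextic over Q, so G = Gal(f/Q) is one of the 16 transitive subgroups 6T1, ..., 6T16 of S_6. The discriminant of f is 525625 = 725^2, a perfect square, so G is contained in A_6. The transitive groups of degree 6 contained in A_6 are: A_4 (6T4, order 12), S_4 (6T7, order 24), (C_3 x C_3) : C_4 (6T10, order 36), PSL(2,5) (6T12, order 60), A_6 (6T15, order 360). By Dedekind's theorem, for a prime p not dividing disc(f) the degrees of the irreducible factors of f mod p form the cycle type of an element of G. Factoring f modulo the 19 such primes p <= 73 (skipping 5, 29, which divide the discriminant), each new pattern first appears at: mod 2: f = (x^2 + x + 1)(x^4 + x + 1), pattern 4+2; mod 11: f = (x^3 + 2x + 9)(x^3 + 4x^2 + 8x + 3), pattern 3+3; mod 19: f = (x + 6)(x + 7)(x^2 + 5x + 12)(x^2 + 13x + 10), pattern 2+2+1+1; mod 61: f = (x + 18)(x + 25)(x + 32)(x^3 + 40x^2 + 14x + 47), pattern 3+1+1+1. No other pattern occurs in this range, so the set of observed cycle types is {4+2, 3+3, 2+2+1+1, 3+1+1+1}. The candidates containing elements of all these cycle types are (C_3 x C_3) : C_4 (6T10) of order 36, A_6 (6T15) of order 360; the others are excluded. The observed types are precisely the cycle types that occur in (C_3 x C_3) : C_4 (6T10) (apart from the identity). Each of the other remaining candidates has further cycle types, and by the Chebotarev density theorem the matching factorization patterns would occur for a proportion of primes equal to their share of the group: A_6 (6T15) additionally contains elements of type 5+1 (144 of its 360 elements, about 40% of primes). None of the 19 primes tested shows any such pattern (for each of these groups the chance of that is below 10^-4), which rules them out. Hence G = (C_3 x C_3) : C_4 (6T10), of order 36. The Galois group (C_3 x C_3) : C_4 (6T10) has order 36, so the splitting field has degree 36 over Q.

36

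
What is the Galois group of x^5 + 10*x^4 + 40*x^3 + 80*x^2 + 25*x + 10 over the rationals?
A_5 (order 60)

The polynomial f is an irreducible quintic over Q, so G = Gal(f/Q) is a transitive subgroup of S_5: one of C_5 (5T1, order 5), D_5 (5T2, order 10), F_20 (5T3, order 20), A_5 (5T4, order 60) or S_5 (5T5, order 120). The discriminant of f is 58564000000 = 242000^2, a perfect square, so G is contained in A_5. The transitive groups of degree 5 contained in A_5 are: C_5 (5T1, order 5), D_5 (5T2, order 10), A_5 (5T4, order 60). By Dedekind's theorem, for a prime p not dividing disc(f) the degrees of the irreducible factors of f mod p form the cycle type of an element of G. Factoring f modulo the 3 such primes p <= 13 (skipping 2, 5, 11, which divide the discriminant), each new pattern first appears at: mod 3: f = (x^5 + x^4 + x^3 + 2x^2 + x + 1), pattern 5; mod 13: f = (x + 8)(x + 10)(x^3 + 5x^2 + 5), pattern 3+1+1. No other pattern occurs in this range, so the set of observed cycle types is {5, 3+1+1}. Among the candidates above, the only group containing elements of all these cycle types is A_5 (5T4) — each of C_5 (5T1), D_5 (5T2) lacks at least one of them. Hence G = A_5 (5T4), of order 60.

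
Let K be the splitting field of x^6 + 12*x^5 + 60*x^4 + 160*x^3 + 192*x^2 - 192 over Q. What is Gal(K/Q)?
The polynomial f is an irreducible sextic over Q, so G = Gal(f/Q) is one of the 16 transitive subgroups 6T1, ..., 6T16 of S_6. The discriminant of f is 450868486864896 = 21233664^2, a perfect square, so G is contained in A_6. The transitive groups of degree 6 contained in A_6 are: A_4 (6T4, order 12), S_4 (6T7, order 24), (C_3 x C_3) : C_4 (6T10, order 36), PSL(2,5) (6T12, order 60), A_6 (6T15, order 360). By Dedekind's theorem, for a prime p not dividing disc(f) the degrees of the irreducible factors of f mod p form the cycle type of an element of G. Factoring f modulo the 33 such primes p <= 149 (skipping 2, 3, which divide the discriminant), each new pattern first appears at: mod 5: f = (x^3 + 3x^2 + 2x + 3)(x^3 + 4x^2 + x + 1), pattern 3+3; mod 17: f = (x + 6)(x + 15)(x^2 + 4x + 9)(x^2 + 4x + 15), pattern 2+2+1+1; mod 71: f = (x + 9)(x + 10)(x + 12)(x + 63)(x + 65)(x + 66), pattern 1+1+1+1+1+1. No other pattern occurs in this range, so the set of observed cycle types is {3+3, 2+2+1+1, 1+1+1+1+1+1}. The candidates containing elements of all these cycle types are A_4 (6T4) of order 12, S_4 (6T7) of order 24, (C_3 x C_3) : C_4 (6T10) of order 36, PSL(2,5) (6T12) of order 60, A_6 (6T15) of order 360; the others are excluded. The observed types are precisely the cycle types that occur in A_4 (6T4). Each of the other remaining candidates has further cycle types, and by the Chebotarev density theorem the matching factorization patterns would occur for a proportion of primes equal to their share of the group: S_4 (6T7) additionally contains elements of type 4+2 (6 of its 24 elements, about 25% of primes); (C_3 x C_3) : C_4 (6T10) additionally contains elements of type 4+2, 3+1+1+1 (22 of its 36 elements, about 61% of primes); PSL(2,5) (6T12) additionally contains elements of type 5+1 (24 of its 60 elements, about 40% of primes); A_6 (6T15) additionally contains elements of type 5+1, 4+2, 3+1+1+1 (274 of its 360 elements, about 76% of primes). None of the 33 primes tested shows any such pattern (for each of these groups the chance of that is below 10^-4), which rules them out. Hence G = A_4 (6T4), of order 12.

A_4 (order 12)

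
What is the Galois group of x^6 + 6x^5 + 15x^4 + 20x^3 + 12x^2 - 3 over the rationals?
A_4 (also written A4)

The polynomial f is an irreducible sextic over Q, so G = Gal(f/Q) is one of the 16 transitive subgroups 6T1, ..., 6T16 of S_6. The discriminant of f is 419904 = 648^2, a perfect square, so G is contained in A_6. The transitive groups of degree 6 contained in A_6 are: A_4 (6T4, order 12), S_4 (6T7, order 24), (C_3 x C_3) : C_4 (6T10, order 36), PSL(2,5) (6T12, order 60), A_6 (6T15, order 360). By Dedekind's theorem, for a prime p not dividing disc(f) the degrees of the irreducible factors of f mod p form the cycle type of an element of G. Factoring f modulo the 33 such primes p <= 149 (skipping 2, 3, which divide the discriminant), each new pattern first appears at: mod 5: f = (x^3 + 2x^2 + 4x + 2)(x^3 + 4x^2 + 3x + 1), pattern 3+3; mod 17: f = (x + 3)(x + 16)(x^2 + 2x + 8)(x^2 + 2x + 15), pattern 2+2+1+1; mod 71: f = (x + 5)(x + 6)(x + 33)(x + 40)(x + 67)(x + 68), pattern 1+1+1+1+1+1. No other pattern occurs in this range, so the set of observed cycle types is {3+3, 2+2+1+1, 1+1+1+1+1+1}. The candidates containing elements of all these cycle types are A_4 (6T4) of order 12, S_4 (6T7) of order 24, (C_3 x C_3) : C_4 (6T10) of order 36, PSL(2,5) (6T12) of order 60, A_6 (6T15) of order 360; the others are excluded. The observed types are precisely the cycle types that occur in A_4 (6T4). Each of the other remaining candidates has further cycle types, and by the Chebotarev density theorem the matching factorization patterns would occur for a proportion of primes equal to their share of the group: S_4 (6T7) additionally contains elements of type 4+2 (6 of its 24 elements, about 25% of primes); (C_3 x C_3) : C_4 (6T10) additionally contains elements of type 4+2, 3+1+1+1 (22 of its 36 elements, about 61% of primes); PSL(2,5) (6T12) additionally contains elements of type 5+1 (24 of its 60 elements, about 40% of primes); A_6 (6T15) additionally contains elements of type 5+1, 4+2, 3+1+1+1 (274 of its 360 elements, about 76% of primes). None of the 33 primes tested shows any such pattern (for each of these groups the chance of that is below 10^-4), which rules them out. Hence G = A_4 (6T4), of order 12.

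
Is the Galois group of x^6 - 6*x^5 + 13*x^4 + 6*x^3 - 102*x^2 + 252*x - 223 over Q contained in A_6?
Yes

The polynomial is irreducible of degree 6 over Q. Its discriminant is 87452721811456 = 9351616^2, a perfect square. A Galois group lies in the alternating group exactly when the discriminant is a square in Q, so the Galois group (S_4) is contained in A_6.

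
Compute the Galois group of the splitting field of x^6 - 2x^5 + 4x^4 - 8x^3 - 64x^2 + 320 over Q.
(C_3 x C_3) : C_4, the transitive group 6T10 of order 36

The polynomial f is an irreducible sextic over Q, so G = Gal(f/Q) is one of the 16 transitive subgroups 6T1, ..., 6T16 of S_6. The discriminant of f is 564385546240000 = 23756800^2, a perfect square, so G is contained in A_6. The transitive groups of degree 6 contained in A_6 are: A_4 (6T4, order 12), S_4 (6T7, order 24), (C_3 x C_3) : C_4 (6T10, order 36), PSL(2,5) (6T12, order 60), A_6 (6T15, order 360). By Dedekind's theorem, for a prime p not dividing disc(f) the degrees of the irreducible factors of f mod p form the cycle type of an element of G. Factoring f modulo the 19 such primes p <= 79 (skipping 2, 5, 29, which divide the discriminant), each new pattern first appears at: mod 3: f = (x^2 + 1)(x^4 + x^3 + 2), pattern 4+2; mod 11: f = (x^3 + 3x^2 + 10x + 7)(x^3 + 6x^2 + 9x + 8), pattern 3+3; mod 19: f = (x + 14)(x + 16)(x^2 + 11x + 1)(x^2 + 14x + 15), pattern 2+2+1+1; mod 61: f = (x + 5)(x + 38)(x + 52)(x^3 + 25x^2 + 22x + 23), pattern 3+1+1+1. No other pattern occurs in this range, so the set of observed cycle types is {4+2, 3+3, 2+2+1+1, 3+1+1+1}. The candidates containing elements of all these cycle types are (C_3 x C_3) : C_4 (6T10) of order 36, A_6 (6T15) of order 360; the others are excluded. The observed types are precisely the cycle types that occur in (C_3 x C_3) : C_4 (6T10) (apart from the identity). Each of the other remaining candidates has further cycle types, and by the Chebotarev density theorem the matching factorization patterns would occur for a proportion of primes equal to their share of the group: A_6 (6T15) additionally contains elements of type 5+1 (144 of its 360 elements, about 40% of primes). None of the 19 primes tested shows any such pattern (for each of these groups the chance of that is below 10^-4), which rules them out. Hence G = (C_3 x C_3) : C_4 (6T10), of order 36.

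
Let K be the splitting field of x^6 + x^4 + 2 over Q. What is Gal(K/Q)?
6T11: S_4 x C_2

The polynomial f is an irreducible sextic over Q, so G = Gal(f/Q) is one of the 16 transitive subgroups 6T1, ..., 6T16 of S_6. The discriminant of f is -1722368, which is not a perfect square, so G is not contained in A_6. The transitive groups of degree 6 not contained in A_6 are: C_6 (6T1, order 6), S_3 (6T2, order 6), D_6 (6T3, order 12), C_3 x S_3 (6T5, order 18), A_4 x C_2 (6T6, order 24), S_4 (6T8, order 24), S_3 x S_3 (6T9, order 36), S_4 x C_2 (6T11, order 48), (S_3 x S_3) : C_2 (6T13, order 72), PGL(2,5) (6T14, order 120), S_6 (6T16, order 720). By Dedekind's theorem, for a prime p not dividing disc(f) the degrees of the irreducible factors of f mod p form the cycle type of an element of G. Factoring f modulo the 29 such primes p <= 127 (skipping 2, 29, which divide the discriminant), each new pattern first appears at: mod 3: f = (x^3 + x^2 + x + 2)(x^3 + 2x^2 + x + 1), pattern 3+3; mod 5: f = (x^6 + x^4 + 2), pattern 6; mod 7: f = (x + 3)(x + 4)(x^4 + 3x^2 + 6), pattern 4+1+1; mod 17: f = (x + 5)(x + 12)(x^2 + 2x + 15)(x^2 + 15x + 15), pattern 2+2+1+1; mod 23: f = (x^2 + 4)(x^2 + 10x + 14)(x^2 + 13x + 14), pattern 2+2+2; mod 67: f = (x^2 + 14)(x^4 + 54x^2 + 48), pattern 4+2; mod 127: f = (x + 40)(x + 60)(x + 67)(x + 87)(x^2 + 121), pattern 2+1+1+1+1. No other pattern occurs in this range, so the set of observed cycle types is {3+3, 6, 4+1+1, 2+2+1+1, 2+2+2, 4+2, 2+1+1+1+1}. The candidates containing elements of all these cycle types are S_4 x C_2 (6T11) of order 48, S_6 (6T16) of order 720; the others are excluded. The observed types are precisely the cycle types that occur in S_4 x C_2 (6T11) (apart from the identity). Each of the other remaining candidates has further cycle types, and by the Chebotarev density theorem the matching factorization patterns would occur for a proportion of primes equal to their share of the group: S_6 (6T16) additionally contains elements of type 5+1, 3+2+1, 3+1+1+1 (304 of its 720 elements, about 42% of primes). None of the 29 primes tested shows any such pattern (for each of these groups the chance of that is below 10^-4), which rules them out. Hence G = S_4 x C_2 (6T11), of order 48.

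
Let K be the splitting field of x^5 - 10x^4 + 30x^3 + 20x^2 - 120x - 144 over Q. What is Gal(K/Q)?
D_5 (order 10)

The polynomial f is an irreducible quintic over Q, so G = Gal(f/Q) is a transitive subgroup of S_5: one of C_5 (5T1, order 5), D_5 (5T2, order 10), F_20 (5T3, order 20), A_5 (5T4, order 60) or S_5 (5T5, order 120). The discriminant of f is 1327104000000 = 1152000^2, a perfect square, so G is contained in A_5. The transitive groups of degree 5 contained in A_5 are: C_5 (5T1, order 5), D_5 (5T2, order 10), A_5 (5T4, order 60). By Dedekind's theorem, for a prime p not dividing disc(f) the degrees of the irreducible factors of f mod p form the cycle type of an element of G. Factoring f modulo the 23 such primes p <= 101 (skipping 2, 3, 5, which divide the discriminant), each new pattern first appears at: mod 7: f = (x^5 + 4x^4 + 2x^3 + 6x^2 + 6x + 3), pattern 5; mod 17: f = (x + 9)(x^2 + 3x + 5)(x^2 + 12x + 7), pattern 2+2+1. No other pattern occurs in this range, so the set of observed cycle types is {5, 2+2+1}. The candidates containing elements of all these cycle types are D_5 (5T2) of order 10, A_5 (5T4) of order 60; the others are excluded. The observed types are precisely the cycle types that occur in D_5 (5T2) (apart from the identity). Each of the other remaining candidates has further cycle types, and by the Chebotarev density theorem the matching factorization patterns would occur for a proportion of primes equal to their share of the group: A_5 (5T4) additionally contains elements of type 3+1+1 (20 of its 60 elements, about 33% of primes). None of the 23 primes tested shows any such pattern (for each of these groups the chance of that is below 10^-4), which rules them out. Hence G = D_5 (5T2), of order 10.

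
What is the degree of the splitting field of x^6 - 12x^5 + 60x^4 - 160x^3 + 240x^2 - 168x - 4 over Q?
The degree of the splitting field over Q equals the order of the Galois group, so first determine the group. The polynomial f is an irreducible sextic over Q, so G = Gal(f/Q) is one of the 16 transitive subgroups 6T1, ..., 6T16 of S_6. The discriminant of f is 746496000000 = 864000^2, a perfect square, so G is contained in A_6. The transitive groups of degree 6 contained in A_6 are: A_4 (6T4, order 12), S_4 (6T7, order 24), (C_3 x C_3) : C_4 (6T10, order 36), PSL(2,5) (6T12, order 60), A_6 (6T15, order 360). By Dedekind's theorem, for a prime p not dividing disc(f) the degrees of the irreducible factors of f mod p form the cycle type of an element of G. Factoring f modulo the 6 such primes p <= 23 (skipping 2, 3, 5, which divide the discriminant), each new pattern first appears at: mod 7: f = (x + 1)(x^5 + x^4 + 3x^3 + 5x^2 + 4x + 3), pattern 5+1; mod 23: f = (x + 5)(x + 10)(x + 19)(x^3 + x + 6), pattern 3+1+1+1. No other pattern occurs in this range, so the set of observed cycle types is {5+1, 3+1+1+1}. Among the candidates above, the only group containing elements of all these cycle types is A_6 (6T15) — each of A_4 (6T4), S_4 (6T7), (C_3 x C_3) : C_4 (6T10), PSL(2,5) (6T12) lacks at least one of them. Hence G = A_6 (6T15), of order 360. The Galois group A_6 (6T15) has order 360, so the splitting field has degree 360 over Q.

360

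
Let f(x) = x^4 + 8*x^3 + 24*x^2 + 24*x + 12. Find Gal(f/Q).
The polynomial is an irreducible quartic over Q and its discriminant is 331776 = 576^2, a perfect square, so the Galois group is contained in A_4. The resolvent cubic y^3 - 24*y^2 + 144*y - 192 is irreducible over Q. An irreducible resolvent with square discriminant gives A_4.

A_4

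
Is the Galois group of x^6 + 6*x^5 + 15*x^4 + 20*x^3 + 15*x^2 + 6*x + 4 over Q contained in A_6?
The polynomial is irreducible of degree 6 over Q. Its discriminant is -11337408, which is not a perfect square. A Galois group lies in the alternating group exactly when the discriminant is a square in Q, so the Galois group (S_3) is not contained in A_6.

No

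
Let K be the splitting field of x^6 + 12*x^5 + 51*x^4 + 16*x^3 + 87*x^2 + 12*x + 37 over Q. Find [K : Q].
The degree of the splitting field over Q equals the order of the Galois group, so first determine the group. The polynomial f is an irreducible sextic over Q, so G = Gal(f/Q) is one of the 16 transitive subgroups 6T1, ..., 6T16 of S_6. The discriminant of f is -8075618666938368, which is not a perfect square, so G is not contained in A_6. The transitive groups of degree 6 not contained in A_6 are: C_6 (6T1, order 6), S_3 (6T2, order 6), D_6 (6T3, order 12), C_3 x S_3 (6T5, order 18), A_4 x C_2 (6T6, order 24), S_4 (6T8, order 24), S_3 x S_3 (6T9, order 36), S_4 x C_2 (6T11, order 48), (S_3 x S_3) : C_2 (6T13, order 72), PGL(2,5) (6T14, order 120), S_6 (6T16, order 720). By Dedekind's theorem, for a prime p not dividing disc(f) the degrees of the irreducible factors of f mod p form the cycle type of an element of G. Factoring f modulo the 21 such primes p <= 97 (skipping 2, 3, 7, 13, which divide the discriminant), each new pattern first appears at: mod 5: f = (x^6 + 2x^5 + x^4 + x^3 + 2x^2 + 2x + 2), pattern 6; mod 11: f = (x + 8)(x^5 + 4x^4 + 8x^3 + 7x^2 + 9x + 6), pattern 5+1; mod 17: f = (x + 1)(x + 10)(x^4 + x^3 + 13x^2 + 16x + 2), pattern 4+1+1; mod 23: f = (x + 4)(x + 8)(x^2 + 11x + 19)(x^2 + 12x + 6), pattern 2+2+1+1; mod 43: f = (x^3 + 18x^2 + 22x + 30)(x^3 + 37x^2 + 8x + 17), pattern 3+3; mod 61: f = (x^2 + 35)(x^2 + 33x + 42)(x^2 + 40x + 57), pattern 2+2+2. No other pattern occurs in this range, so the set of observed cycle types is {6, 5+1, 4+1+1, 2+2+1+1, 3+3, 2+2+2}. The candidates containing elements of all these cycle types are PGL(2,5) (6T14) of order 120, S_6 (6T16) of order 720; the others are excluded. The observed types are precisely the cycle types that occur in PGL(2,5) (6T14) (apart from the identity). Each of the other remaining candidates has further cycle types, and by the Chebotarev density theorem the matching factorization patterns would occur for a proportion of primes equal to their share of the group: S_6 (6T16) additionally contains elements of type 4+2, 3+2+1, 3+1+1+1, 2+1+1+1+1 (265 of its 720 elements, about 37% of primes). None of the 21 primes tested shows any such pattern (for each of these groups the chance of that is below 10^-4), which rules them out. Hence G = PGL(2,5) (6T14), of order 120. The Galois group PGL(2,5) (6T14) has order 120, so the splitting field has degree 120 over Q.

120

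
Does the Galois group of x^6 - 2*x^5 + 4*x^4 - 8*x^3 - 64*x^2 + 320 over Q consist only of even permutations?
Yes

The polynomial is irreducible of degree 6 over Q. Its discriminant is 564385546240000 = 23756800^2, a perfect square. A Galois group lies in the alternating group exactly when the discriminant is a square in Q, so the Galois group ((C_3 x C_3) : C_4) is contained in A_6.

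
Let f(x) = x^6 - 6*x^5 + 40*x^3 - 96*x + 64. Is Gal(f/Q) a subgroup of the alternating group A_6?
The polynomial is irreducible of degree 6 over Q. Its discriminant is -37572373905408, which is not a perfect square. A Galois group lies in the alternating group exactly when the discriminant is a square in Q, so the Galois group (S_3) is not contained in A_6.

No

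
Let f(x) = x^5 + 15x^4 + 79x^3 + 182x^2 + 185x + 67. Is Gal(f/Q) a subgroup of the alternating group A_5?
The polynomial is irreducible of degree 5 over Q. Its discriminant is 7745089 = 2783^2, a perfect square. A Galois group lies in the alternating group exactly when the discriminant is a square in Q, so the Galois group (C_5) is contained in A_5.

Yes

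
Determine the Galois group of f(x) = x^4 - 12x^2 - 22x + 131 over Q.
The polynomial is an irreducible quartic over Q and its discriminant is 190120784, which is not a perfect square, so the Galois group is not contained in A_4. The resolvent cubic y^3 + 12*y^2 - 524*y - 6772 is irreducible over Q. An irreducible resolvent with non-square discriminant gives S_4.

S_4, the symmetric group on 4 letters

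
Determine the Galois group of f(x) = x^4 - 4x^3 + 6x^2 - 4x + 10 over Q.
4T2: V_4

The polynomial is an irreducible quartic over Q and its discriminant is 186624 = 432^2, a perfect square, so the Galois group is contained in A_4. The resolvent cubic y^3 - 6*y^2 - 24*y + 64 splits completely over Q, which gives the Klein four-group V_4.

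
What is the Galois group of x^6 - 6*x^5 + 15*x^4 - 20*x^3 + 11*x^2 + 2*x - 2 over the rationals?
6T11: S_4 x C_2

The polynomial f is an irreducible sextic over Q, so G = Gal(f/Q) is one of the 16 transitive subgroups 6T1, ..., 6T16 of S_6. The discriminant of f is -3356224, which is not a perfect square, so G is not contained in A_6. The transitive groups of degree 6 not contained in A_6 are: C_6 (6T1, order 6), S_3 (6T2, order 6), D_6 (6T3, order 12), C_3 x S_3 (6T5, order 18), A_4 x C_2 (6T6, order 24), S_4 (6T8, order 24), S_3 x S_3 (6T9, order 36), S_4 x C_2 (6T11, order 48), (S_3 x S_3) : C_2 (6T13, order 72), PGL(2,5) (6T14, order 120), S_6 (6T16, order 720). By Dedekind's theorem, for a prime p not dividing disc(f) the degrees of the irreducible factors of f mod p form the cycle type of an element of G. Factoring f modulo the 67 such primes p <= 347 (skipping 2, 229, which divide the discriminant), each new pattern first appears at: mod 3: f = (x^6 + x^3 + 2x^2 + 2x + 1), pattern 6; mod 5: f = (x^3 + 4x + 3)(x^3 + 4x^2 + x + 1), pattern 3+3; mod 7: f = (x + 1)(x + 4)(x^4 + 3x^3 + 3x^2 + 2x + 3), pattern 4+1+1; mod 13: f = (x^2 + 11x + 6)(x^4 + 9x^3 + x^2 + 6x + 4), pattern 4+2; mod 23: f = (x^2 + 3x + 14)(x^2 + 16x + 1)(x^2 + 21x + 13), pattern 2+2+2; mod 29: f = (x + 9)(x + 18)(x^2 + 26x + 9)(x^2 + 28x + 7), pattern 2+2+1+1; mod 193: f = (x + 5)(x + 43)(x + 93)(x + 98)(x + 148)(x + 186), pattern 1+1+1+1+1+1; mod 347: f = (x + 2)(x + 150)(x + 195)(x + 343)(x^2 + 345x + 256), pattern 2+1+1+1+1. No other pattern occurs in this range, so the set of observed cycle types is {6, 3+3, 4+1+1, 4+2, 2+2+2, 2+2+1+1, 1+1+1+1+1+1, 2+1+1+1+1}. The candidates containing elements of all these cycle types are S_4 x C_2 (6T11) of order 48, S_6 (6T16) of order 720; the others are excluded. The observed types are precisely the cycle types that occur in S_4 x C_2 (6T11). Each of the other remaining candidates has further cycle types, and by the Chebotarev density theorem the matching factorization patterns would occur for a proportion of primes equal to their share of the group: S_6 (6T16) additionally contains elements of type 5+1, 3+2+1, 3+1+1+1 (304 of its 720 elements, about 42% of primes). None of the 67 primes tested shows any such pattern (for each of these groups the chance of that is below 10^-4), which rules them out. Hence G = S_4 x C_2 (6T11), of order 48.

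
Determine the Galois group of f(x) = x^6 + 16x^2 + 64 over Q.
The polynomial f is an irreducible sextic over Q, so G = Gal(f/Q) is one of the 16 transitive subgroups 6T1, ..., 6T16 of S_6. The discriminant of f is -66039417143296, which is not a perfect square, so G is not contained in A_6. The transitive groups of degree 6 not contained in A_6 are: C_6 (6T1, order 6), S_3 (6T2, order 6), D_6 (6T3, order 12), C_3 x S_3 (6T5, order 18), A_4 x C_2 (6T6, order 24), S_4 (6T8, order 24), S_3 x S_3 (6T9, order 36), S_4 x C_2 (6T11, order 48), (S_3 x S_3) : C_2 (6T13, order 72), PGL(2,5) (6T14, order 120), S_6 (6T16, order 720). By Dedekind's theorem, for a prime p not dividing disc(f) the degrees of the irreducible factors of f mod p form the cycle type of an element of G. Factoring f modulo the 17 such primes p <= 67 (skipping 2, 31, which divide the discriminant), each new pattern first appears at: mod 3: f = (x + 1)(x + 2)(x^4 + x^2 + 2), pattern 4+1+1; mod 5: f = (x^3 + x^2 + 3x + 4)(x^3 + 4x^2 + 3x + 1), pattern 3+3; mod 7: f = (x^6 + 2x^2 + 1), pattern 6; mod 11: f = (x^2 + 3)(x^2 + 2x + 6)(x^2 + 9x + 6), pattern 2+2+2; mod 13: f = (x^2 + 11)(x^4 + 2x^2 + 7), pattern 4+2; mod 37: f = (x + 10)(x + 27)(x^2 + 18x + 27)(x^2 + 19x + 27), pattern 2+2+1+1; mod 47: f = (x + 10)(x + 18)(x + 29)(x + 37)(x^2 + 1), pattern 2+1+1+1+1. No other pattern occurs in this range, so the set of observed cycle types is {4+1+1, 3+3, 6, 2+2+2, 4+2, 2+2+1+1, 2+1+1+1+1}. The candidates containing elements of all these cycle types are S_4 x C_2 (6T11) of order 48, S_6 (6T16) of order 720; the others are excluded. The observed types are precisely the cycle types that occur in S_4 x C_2 (6T11) (apart from the identity). Each of the other remaining candidates has further cycle types, and by the Chebotarev density theorem the matching factorization patterns would occur for a proportion of primes equal to their share of the group: S_6 (6T16) additionally contains elements of type 5+1, 3+2+1, 3+1+1+1 (304 of its 720 elements, about 42% of primes). None of the 17 primes tested shows any such pattern (for each of these groups the chance of that is below 10^-4), which rules them out. Hence G = S_4 x C_2 (6T11), of order 48.

S_4 x C_2 (also written S4xC2)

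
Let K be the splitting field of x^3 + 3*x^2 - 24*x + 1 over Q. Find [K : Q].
The degree of the splitting field over Q equals the order of the Galois group, so first determine the group. The polynomial is an irreducible cubic over Q and its discriminant is 59049 = 243^2, a perfect square. For an irreducible cubic, a square discriminant forces the Galois group to be A_3, the cyclic group of order 3. The Galois group C_3 (3T1) has order 3, so the splitting field has degree 3 over Q.

3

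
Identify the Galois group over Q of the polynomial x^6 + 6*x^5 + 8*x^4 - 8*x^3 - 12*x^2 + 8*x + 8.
The polynomial f is an irreducible sextic over Q, so G = Gal(f/Q) is one of the 16 transitive subgroups 6T1, ..., 6T16 of S_6. The discriminant of f is 251920384 = 15872^2, a perfect square, so G is contained in A_6. The transitive groups of degree 6 contained in A_6 are: A_4 (6T4, order 12), S_4 (6T7, order 24), (C_3 x C_3) : C_4 (6T10, order 36), PSL(2,5) (6T12, order 60), A_6 (6T15, order 360). By Dedekind's theorem, for a prime p not dividing disc(f) the degrees of the irreducible factors of f mod p form the cycle type of an element of G. Factoring f modulo the 79 such primes p <= 419 (skipping 2, 31, which divide the discriminant), each new pattern first appears at: mod 3: f = (x^2 + 2x + 2)(x^4 + x^3 + x^2 + 1), pattern 4+2; mod 5: f = (x^3 + 3x + 3)(x^3 + x^2 + 1), pattern 3+3; mod 11: f = (x + 3)(x + 10)(x^2 + 5)(x^2 + 4x + 9), pattern 2+2+1+1; mod 67: f = (x + 7)(x + 21)(x + 25)(x + 44)(x + 48)(x + 62), pattern 1+1+1+1+1+1. No other pattern occurs in this range, so the set of observed cycle types is {4+2, 3+3, 2+2+1+1, 1+1+1+1+1+1}. The candidates containing elements of all these cycle types are S_4 (6T7) of order 24, (C_3 x C_3) : C_4 (6T10) of order 36, A_6 (6T15) of order 360; the others are excluded. The observed types are precisely the cycle types that occur in S_4 (6T7). Each of the other remaining candidates has further cycle types, and by the Chebotarev density theorem the matching factorization patterns would occur for a proportion of primes equal to their share of the group: (C_3 x C_3) : C_4 (6T10) additionally contains elements of type 3+1+1+1 (4 of its 36 elements, about 11% of primes); A_6 (6T15) additionally contains elements of type 5+1, 3+1+1+1 (184 of its 360 elements, about 51% of primes). None of the 79 primes tested shows any such pattern (for each of these groups the chance of that is below 10^-4), which rules them out. Hence G = S_4 (6T7), of order 24.

S_4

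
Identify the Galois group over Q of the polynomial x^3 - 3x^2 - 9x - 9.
The polynomial is an irreducible cubic over Q and its discriminant is -3888, which is not a perfect square. For an irreducible cubic, a non-square discriminant gives Galois group S_3.

S_3, the symmetric group on 3 letters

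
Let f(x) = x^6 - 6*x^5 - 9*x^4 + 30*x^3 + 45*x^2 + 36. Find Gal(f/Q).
6T3: D_6

The polynomial f is an irreducible sextic over Q, so G = Gal(f/Q) is one of the 16 transitive subgroups 6T1, ..., 6T16 of S_6. The discriminant of f is 3136192620244992, which is not a perfect square, so G is not contained in A_6. The transitive groups of degree 6 not contained in A_6 are: C_6 (6T1, order 6), S_3 (6T2, order 6), D_6 (6T3, order 12), C_3 x S_3 (6T5, order 18), A_4 x C_2 (6T6, order 24), S_4 (6T8, order 24), S_3 x S_3 (6T9, order 36), S_4 x C_2 (6T11, order 48), (S_3 x S_3) : C_2 (6T13, order 72), PGL(2,5) (6T14, order 120), S_6 (6T16, order 720). By Dedekind's theorem, for a prime p not dividing disc(f) the degrees of the irreducible factors of f mod p form the cycle type of an element of G. Factoring f modulo the 79 such primes p <= 431 (skipping 2, 3, 7, 11, which divide the discriminant), each new pattern first appears at: mod 5: f = (x^6 + 4x^5 + x^4 + 1), pattern 6; mod 13: f = (x^3 + 10x^2 + 2x + 12)(x^3 + 10x^2 + 6x + 3), pattern 3+3; mod 19: f = (x^2 + 4x + 5)(x^2 + 4x + 9)(x^2 + 5x + 16), pattern 2+2+2; mod 23: f = (x + 20)(x + 21)(x^2 + 18)(x^2 + 22x + 8), pattern 2+2+1+1; mod 97: f = (x + 6)(x + 24)(x + 27)(x + 43)(x + 89)(x + 96), pattern 1+1+1+1+1+1. No other pattern occurs in this range, so the set of observed cycle types is {6, 3+3, 2+2+2, 2+2+1+1, 1+1+1+1+1+1}. The candidates containing elements of all these cycle types are D_6 (6T3) of order 12, A_4 x C_2 (6T6) of order 24, S_3 x S_3 (6T9) of order 36, S_4 x C_2 (6T11) of order 48, (S_3 x S_3) : C_2 (6T13) of order 72, PGL(2,5) (6T14) of order 120, S_6 (6T16) of order 720; the others are excluded. The observed types are precisely the cycle types that occur in D_6 (6T3). Each of the other remaining candidates has further cycle types, and by the Chebotarev density theorem the matching factorization patterns would occur for a proportion of primes equal to their share of the group: A_4 x C_2 (6T6) additionally contains elements of type 2+1+1+1+1 (3 of its 24 elements, about 12% of primes); S_3 x S_3 (6T9) additionally contains elements of type 3+1+1+1 (4 of its 36 elements, about 11% of primes); S_4 x C_2 (6T11) additionally contains elements of type 4+2, 4+1+1, 2+1+1+1+1 (15 of its 48 elements, about 31% of primes); (S_3 x S_3) : C_2 (6T13) additionally contains elements of type 4+2, 3+2+1, 3+1+1+1, 2+1+1+1+1 (40 of its 72 elements, about 56% of primes); PGL(2,5) (6T14) additionally contains elements of type 5+1, 4+1+1 (54 of its 120 elements, about 45% of primes); S_6 (6T16) additionally contains elements of type 5+1, 4+2, 4+1+1, 3+2+1, 3+1+1+1, 2+1+1+1+1 (499 of its 720 elements, about 69% of primes). None of the 79 primes tested shows any such pattern (for each of these groups the chance of that is below 10^-4), which rules them out. Hence G = D_6 (6T3), of order 12.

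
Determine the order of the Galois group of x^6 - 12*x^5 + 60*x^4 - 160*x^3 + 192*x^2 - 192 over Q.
The degree of the splitting field over Q equals the order of the Galois group, so first determine the group. The polynomial f is an irreducible sextic over Q, so G = Gal(f/Q) is one of the 16 transitive subgroups 6T1, ..., 6T16 of S_6. The discriminant of f is 450868486864896 = 21233664^2, a perfect square, so G is contained in A_6. The transitive groups of degree 6 contained in A_6 are: A_4 (6T4, order 12), S_4 (6T7, order 24), (C_3 x C_3) : C_4 (6T10, order 36), PSL(2,5) (6T12, order 60), A_6 (6T15, order 360). By Dedekind's theorem, for a prime p not dividing disc(f) the degrees of the irreducible factors of f mod p form the cycle type of an element of G. Factoring f modulo the 33 such primes p <= 149 (skipping 2, 3, which divide the discriminant), each new pattern first appears at: mod 5: f = (x^3 + x^2 + x + 4)(x^3 + 2x^2 + 2x + 2), pattern 3+3; mod 17: f = (x + 2)(x + 11)(x^2 + 13x + 9)(x^2 + 13x + 15), pattern 2+2+1+1; mod 71: f = (x + 5)(x + 6)(x + 8)(x + 59)(x + 61)(x + 62), pattern 1+1+1+1+1+1. No other pattern occurs in this range, so the set of observed cycle types is {3+3, 2+2+1+1, 1+1+1+1+1+1}. The candidates containing elements of all these cycle types are A_4 (6T4) of order 12, S_4 (6T7) of order 24, (C_3 x C_3) : C_4 (6T10) of order 36, PSL(2,5) (6T12) of order 60, A_6 (6T15) of order 360; the others are excluded. The observed types are precisely the cycle types that occur in A_4 (6T4). Each of the other remaining candidates has further cycle types, and by the Chebotarev density theorem the matching factorization patterns would occur for a proportion of primes equal to their share of the group: S_4 (6T7) additionally contains elements of type 4+2 (6 of its 24 elements, about 25% of primes); (C_3 x C_3) : C_4 (6T10) additionally contains elements of type 4+2, 3+1+1+1 (22 of its 36 elements, about 61% of primes); PSL(2,5) (6T12) additionally contains elements of type 5+1 (24 of its 60 elements, about 40% of primes); A_6 (6T15) additionally contains elements of type 5+1, 4+2, 3+1+1+1 (274 of its 360 elements, about 76% of primes). None of the 33 primes tested shows any such pattern (for each of these groups the chance of that is below 10^-4), which rules them out. Hence G = A_4 (6T4), of order 12. The Galois group A_4 (6T4) has order 12, so the splitting field has degree 12 over Q.

12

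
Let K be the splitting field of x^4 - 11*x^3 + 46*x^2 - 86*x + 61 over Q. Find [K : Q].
The degree of the splitting field over Q equals the order of the Galois group, so first determine the group. The polynomial is an irreducible quartic over Q and its discriminant is 125, which is not a perfect square, so the Galois group is not contained in A_4. The resolvent cubic y^3 - 46*y^2 + 702*y - 3553 has exactly one rational root, so the Galois group is C_4 or D_4. The quartic becomes reducible over Q(sqrt(disc)), so the group is C_4. The Galois group C_4 (4T1) has order 4, so the splitting field has degree 4 over Q.

4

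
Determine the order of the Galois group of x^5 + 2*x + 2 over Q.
120

The degree of the splitting field over Q equals the order of the Galois group, so first determine the group. The polynomial f is an irreducible quintic over Q, so G = Gal(f/Q) is a transitive subgroup of S_5: one of C_5 (5T1, order 5), D_5 (5T2, order 10), F_20 (5T3, order 20), A_5 (5T4, order 60) or S_5 (5T5, order 120). The discriminant of f is 58192, which is not a perfect square, so G is not contained in A_5. The transitive groups of degree 5 not contained in A_5 are: F_20 (5T3, order 20), S_5 (5T5, order 120). By Dedekind's theorem, for a prime p not dividing disc(f) the degrees of the irreducible factors of f mod p form the cycle type of an element of G. Factoring f modulo the 5 such primes p <= 13 (skipping 2, which divides the discriminant), each new pattern first appears at: mod 3: f = (x^5 + 2x + 2), pattern 5; mod 5: f = (x + 4)(x^4 + x^3 + x^2 + x + 3), pattern 4+1; mod 13: f = (x + 3)(x + 5)(x^3 + 5x^2 + 10x + 1), pattern 3+1+1. No other pattern occurs in this range, so the set of observed cycle types is {5, 4+1, 3+1+1}. Among the candidates above, the only group containing elements of all these cycle types is S_5 (5T5) — F_20 (5T3) lacks at least one of them. Hence G = S_5 (5T5), of order 120. The Galois group S_5 (5T5) has order 120, so the splitting field has degree 120 over Q.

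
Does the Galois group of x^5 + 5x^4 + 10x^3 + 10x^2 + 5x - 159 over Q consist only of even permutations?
No

The polynomial is irreducible of degree 5 over Q. Its discriminant is 2048000000000, which is not a perfect square. A Galois group lies in the alternating group exactly when the discriminant is a square in Q, so the Galois group (F_20) is not contained in A_5.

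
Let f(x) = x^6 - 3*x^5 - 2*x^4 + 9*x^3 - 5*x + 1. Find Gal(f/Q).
S_3

The polynomial f is an irreducible sextic over Q, so G = Gal(f/Q) is one of the 16 transitive subgroups 6T1, ..., 6T16 of S_6. The discriminant of f is 810448, which is not a perfect square, so G is not contained in A_6. The transitive groups of degree 6 not contained in A_6 are: C_6 (6T1, order 6), S_3 (6T2, order 6), D_6 (6T3, order 12), C_3 x S_3 (6T5, order 18), A_4 x C_2 (6T6, order 24), S_4 (6T8, order 24), S_3 x S_3 (6T9, order 36), S_4 x C_2 (6T11, order 48), (S_3 x S_3) : C_2 (6T13, order 72), PGL(2,5) (6T14, order 120), S_6 (6T16, order 720). By Dedekind's theorem, for a prime p not dividing disc(f) the degrees of the irreducible factors of f mod p form the cycle type of an element of G. Factoring f modulo the 23 such primes p <= 97 (skipping 2, 37, which divide the discriminant), each new pattern first appears at: mod 3: f = (x^3 + x^2 + 2)(x^3 + 2x^2 + 2x + 2), pattern 3+3; mod 5: f = (x^2 + 2)(x^2 + 3x + 3)(x^2 + 4x + 1), pattern 2+2+2; mod 67: f = (x + 2)(x + 18)(x + 30)(x + 36)(x + 48)(x + 64), pattern 1+1+1+1+1+1. No other pattern occurs in this range, so the set of observed cycle types is {3+3, 2+2+2, 1+1+1+1+1+1}. The candidates containing elements of all these cycle types are C_6 (6T1) of order 6, S_3 (6T2) of order 6, D_6 (6T3) of order 12, C_3 x S_3 (6T5) of order 18, A_4 x C_2 (6T6) of order 24, S_4 (6T8) of order 24, S_3 x S_3 (6T9) of order 36, S_4 x C_2 (6T11) of order 48, (S_3 x S_3) : C_2 (6T13) of order 72, PGL(2,5) (6T14) of order 120, S_6 (6T16) of order 720; the others are excluded. The observed types are precisely the cycle types that occur in S_3 (6T2). Each of the other remaining candidates has further cycle types, and by the Chebotarev density theorem the matching factorization patterns would occur for a proportion of primes equal to their share of the group: C_6 (6T1) additionally contains elements of type 6 (2 of its 6 elements, about 33% of primes); D_6 (6T3) additionally contains elements of type 6, 2+2+1+1 (5 of its 12 elements, about 42% of primes); C_3 x S_3 (6T5) additionally contains elements of type 6, 3+1+1+1 (10 of its 18 elements, about 56% of primes); A_4 x C_2 (6T6) additionally contains elements of type 6, 2+2+1+1, 2+1+1+1+1 (14 of its 24 elements, about 58% of primes); S_4 (6T8) additionally contains elements of type 4+1+1, 2+2+1+1 (9 of its 24 elements, about 38% of primes); S_3 x S_3 (6T9) additionally contains elements of type 6, 3+1+1+1, 2+2+1+1 (25 of its 36 elements, about 69% of primes); S_4 x C_2 (6T11) additionally contains elements of type 6, 4+2, 4+1+1, 2+2+1+1, 2+1+1+1+1 (32 of its 48 elements, about 67% of primes); (S_3 x S_3) : C_2 (6T13) additionally contains elements of type 6, 4+2, 3+2+1, 3+1+1+1, 2+2+1+1, 2+1+1+1+1 (61 of its 72 elements, about 85% of primes); PGL(2,5) (6T14) additionally contains elements of type 6, 5+1, 4+1+1, 2+2+1+1 (89 of its 120 elements, about 74% of primes); S_6 (6T16) additionally contains elements of type 6, 5+1, 4+2, 4+1+1, 3+2+1, 3+1+1+1, 2+2+1+1, 2+1+1+1+1 (664 of its 720 elements, about 92% of primes). None of the 23 primes tested shows any such pattern (for each of these groups the chance of that is below 10^-4), which rules them out. Hence G = S_3 (6T2), of order 6.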